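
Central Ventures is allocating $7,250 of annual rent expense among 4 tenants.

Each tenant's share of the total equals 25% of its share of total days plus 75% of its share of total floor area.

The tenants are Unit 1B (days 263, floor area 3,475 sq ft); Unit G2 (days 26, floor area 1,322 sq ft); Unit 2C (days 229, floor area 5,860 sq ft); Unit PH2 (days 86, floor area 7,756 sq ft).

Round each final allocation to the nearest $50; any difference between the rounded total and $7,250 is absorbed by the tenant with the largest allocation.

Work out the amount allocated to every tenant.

Unit 1B: $1,800 | Unit G2: $450 | Unit 2C: $2,400 | Unit PH2: $2,600

Totals — days 604, floor area 18,413.
Blended shares (25% days + 75% floor area): Unit 1B 0.2504; Unit G2 0.0646; Unit 2C 0.3335; Unit PH2 0.3515.
Pro-rata amounts: Unit 1B 1,815.41; Unit G2 468.42; Unit 2C 2,417.69; Unit PH2 2,548.48.
At nearest $50: Unit 1B $1,800; Unit G2 $450; Unit 2C $2,400; Unit PH2 $2,550. Sum = $7,200.
Difference $7,250 − $7,200 = +$50 applied to largest allocation (Unit PH2): Unit PH2 becomes $2,600.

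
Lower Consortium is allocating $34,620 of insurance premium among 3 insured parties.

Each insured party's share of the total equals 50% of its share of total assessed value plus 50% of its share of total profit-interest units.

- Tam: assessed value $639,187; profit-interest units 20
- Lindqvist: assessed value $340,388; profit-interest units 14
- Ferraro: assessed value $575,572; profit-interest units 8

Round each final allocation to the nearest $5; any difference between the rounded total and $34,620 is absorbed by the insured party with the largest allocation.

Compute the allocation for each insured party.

Tam: $15,355 | Lindqvist: $9,560 | Ferraro: $9,705

Totals — assessed value 1,555,147, profit-interest units 42.
Combined weights (50% assessed value + 50% profit-interest units): Tam 0.4436; Lindqvist 0.2761; Ferraro 0.2803.
Unrounded shares: Tam 15,357.51; Lindqvist 9,558.78; Ferraro 9,703.71.
After rounding ($5): Tam $15,360; Lindqvist $9,560; Ferraro $9,705. Sum = $34,625.
Difference $34,620 − $34,625 = −$5 applied to largest allocation (Tam): Tam becomes $15,355.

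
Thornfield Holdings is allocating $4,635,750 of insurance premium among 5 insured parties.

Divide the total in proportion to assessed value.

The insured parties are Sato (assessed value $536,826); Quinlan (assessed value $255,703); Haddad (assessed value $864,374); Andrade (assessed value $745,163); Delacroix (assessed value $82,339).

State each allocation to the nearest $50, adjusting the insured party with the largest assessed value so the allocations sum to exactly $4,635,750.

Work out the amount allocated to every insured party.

Sato: $1,001,700; Quinlan: $477,150; Haddad: $1,612,800; Andrade: $1,390,450; Delacroix: $153,650

Combined assessed value = 2,484,405.
Raw shares: Sato 536,826/2,484,405 × $4,635,750 = 1,001,684.96; Quinlan 255,703/2,484,405 × $4,635,750 = 477,126.39; Haddad 864,374/2,484,405 × $4,635,750 = 1,612,869.79; Andrade 745,163/2,484,405 × $4,635,750 = 1,390,429.25; Delacroix 82,339/2,484,405 × $4,635,750 = 153,639.61.
After rounding ($50): Sato $1,001,700; Quinlan $477,150; Haddad $1,612,850; Andrade $1,390,450; Delacroix $153,650. Sum = $4,635,800.
Difference $4,635,750 − $4,635,800 = −$50 applied to largest assessed value (Haddad): Haddad becomes $1,612,800.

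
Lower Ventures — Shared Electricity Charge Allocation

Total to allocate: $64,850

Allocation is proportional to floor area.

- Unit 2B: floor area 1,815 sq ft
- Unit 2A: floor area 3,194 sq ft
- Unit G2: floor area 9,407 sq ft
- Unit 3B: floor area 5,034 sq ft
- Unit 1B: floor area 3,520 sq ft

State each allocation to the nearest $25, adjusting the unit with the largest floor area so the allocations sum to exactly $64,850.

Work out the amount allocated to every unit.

Combined floor area = 1,815 + 3,194 + 9,407 + 5,034 + 3,520 = 22,970.
Pro-rata amounts: Unit 2B 5,124.19; Unit 2A 9,017.45; Unit G2 26,558.29; Unit 3B 14,212.23; Unit 1B 9,937.83.
At nearest $25: Unit 2B $5,125; Unit 2A $9,025; Unit G2 $26,550; Unit 3B $14,200; Unit 1B $9,950. Sum = $64,850.
Rounded total matches; no reconciliation needed.

Unit 2B: $5,125 · Unit 2A: $9,025 · Unit G2: $26,550 · Unit 3B: $14,200 · Unit 1B: $9,950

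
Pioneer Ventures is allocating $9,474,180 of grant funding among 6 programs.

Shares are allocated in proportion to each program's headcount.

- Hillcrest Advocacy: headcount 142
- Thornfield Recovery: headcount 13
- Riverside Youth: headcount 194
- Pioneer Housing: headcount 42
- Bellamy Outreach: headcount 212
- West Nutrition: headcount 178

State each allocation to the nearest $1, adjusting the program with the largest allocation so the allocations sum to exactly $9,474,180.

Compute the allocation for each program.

Hillcrest Advocacy: $1,722,578 · Thornfield Recovery: $157,701 · Riverside Youth: $2,353,381 · Pioneer Housing: $509,495 · Bellamy Outreach: $2,571,737 · West Nutrition: $2,159,288

Total headcount = 781.
Raw shares: Hillcrest Advocacy 142/781 × $9,474,180 = 1,722,578.18; Thornfield Recovery 13/781 × $9,474,180 = 157,700.82; Riverside Youth 194/781 × $9,474,180 = 2,353,381.46; Pioneer Housing 42/781 × $9,474,180 = 509,494.96; Bellamy Outreach 212/781 × $9,474,180 = 2,571,736.44; West Nutrition 178/781 × $9,474,180 = 2,159,288.14.
At nearest $1: Hillcrest Advocacy $1,722,578; Thornfield Recovery $157,701; Riverside Youth $2,353,381; Pioneer Housing $509,495; Bellamy Outreach $2,571,736; West Nutrition $2,159,288. Sum = $9,474,179.
Difference $9,474,180 − $9,474,179 = +$1 applied to largest allocation (Bellamy Outreach): Bellamy Outreach becomes $2,571,737.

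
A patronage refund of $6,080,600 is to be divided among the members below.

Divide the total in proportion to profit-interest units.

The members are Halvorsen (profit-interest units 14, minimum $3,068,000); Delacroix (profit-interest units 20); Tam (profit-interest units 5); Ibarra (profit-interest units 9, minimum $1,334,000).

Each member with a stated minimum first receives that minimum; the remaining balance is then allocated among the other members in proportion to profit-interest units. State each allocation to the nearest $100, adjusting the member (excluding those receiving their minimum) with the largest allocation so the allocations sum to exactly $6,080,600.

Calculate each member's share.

Minimums first: Halvorsen $3,068,000; Ibarra $1,334,000. Balance $1,678,600.
Balance split over remaining profit-interest units 25: Delacroix 1,342,880.00 → $1,342,900; Tam 335,720.00 → $335,700.

Halvorsen: $3,068,000 | Delacroix: $1,342,900 | Tam: $335,700 | Ibarra: $1,334,000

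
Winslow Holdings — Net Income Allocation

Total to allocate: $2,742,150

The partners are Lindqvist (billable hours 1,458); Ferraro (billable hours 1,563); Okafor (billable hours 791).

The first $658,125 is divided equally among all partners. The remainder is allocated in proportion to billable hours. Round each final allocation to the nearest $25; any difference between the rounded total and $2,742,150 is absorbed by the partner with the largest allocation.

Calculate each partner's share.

Lindqvist: $1,016,475; Ferraro: $1,073,850; Okafor: $651,825

First tranche $658,125 split equally: $219,375 each.
Remainder $2,084,025 by billable hours (total 3,812): Lindqvist 797,090.36 → $797,100; Ferraro 854,493.99 → $854,500; Okafor 432,440.65 → $432,450.
Rounding difference −$25 on remainder applied to Ferraro.
Totals: Lindqvist $219,375 + $797,100 = $1,016,475; Ferraro $219,375 + $854,475 = $1,073,850; Okafor $219,375 + $432,450 = $651,825.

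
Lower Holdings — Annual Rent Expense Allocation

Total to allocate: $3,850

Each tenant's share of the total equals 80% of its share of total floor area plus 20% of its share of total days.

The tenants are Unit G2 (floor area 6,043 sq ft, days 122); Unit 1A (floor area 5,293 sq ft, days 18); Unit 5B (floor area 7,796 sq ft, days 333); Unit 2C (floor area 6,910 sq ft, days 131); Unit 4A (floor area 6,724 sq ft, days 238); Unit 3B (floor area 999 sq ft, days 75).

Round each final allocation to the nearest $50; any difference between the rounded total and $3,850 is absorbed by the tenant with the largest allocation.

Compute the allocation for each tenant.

Unit G2: $650 · Unit 1A: $500 · Unit 5B: $1,000 · Unit 2C: $750 · Unit 4A: $800 · Unit 3B: $150

Totals — floor area 33,765, days 917.
Blended shares (80% floor area + 20% days): Unit G2 0.1698; Unit 1A 0.1293; Unit 5B 0.2573; Unit 2C 0.1923; Unit 4A 0.2112; Unit 3B 0.0400.
Raw shares: Unit G2 653.68; Unit 1A 497.94; Unit 5B 990.76; Unit 2C 740.32; Unit 4A 813.20; Unit 3B 154.10.
After rounding ($50): Unit G2 $650; Unit 1A $500; Unit 5B $1,000; Unit 2C $750; Unit 4A $800; Unit 3B $150. Sum = $3,850.
Rounded total matches; no reconciliation needed.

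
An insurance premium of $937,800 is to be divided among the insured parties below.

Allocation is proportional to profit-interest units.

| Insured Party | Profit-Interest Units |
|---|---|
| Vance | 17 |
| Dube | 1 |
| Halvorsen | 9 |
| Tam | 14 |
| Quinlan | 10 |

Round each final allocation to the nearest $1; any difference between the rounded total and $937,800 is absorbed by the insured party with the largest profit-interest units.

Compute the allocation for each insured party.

Vance: $312,601 · Dube: $18,388 · Halvorsen: $165,494 · Tam: $257,435 · Quinlan: $183,882

Sum of profit-interest units: 17 + 1 + 9 + 14 + 10 = 51.
Unrounded shares: Vance 312,600.00; Dube 18,388.24; Halvorsen 165,494.12; Tam 257,435.29; Quinlan 183,882.35.
After rounding ($1): Vance $312,600; Dube $18,388; Halvorsen $165,494; Tam $257,435; Quinlan $183,882. Sum = $937,799.
Difference $937,800 − $937,799 = +$1 applied to largest profit-interest units (Vance): Vance becomes $312,601.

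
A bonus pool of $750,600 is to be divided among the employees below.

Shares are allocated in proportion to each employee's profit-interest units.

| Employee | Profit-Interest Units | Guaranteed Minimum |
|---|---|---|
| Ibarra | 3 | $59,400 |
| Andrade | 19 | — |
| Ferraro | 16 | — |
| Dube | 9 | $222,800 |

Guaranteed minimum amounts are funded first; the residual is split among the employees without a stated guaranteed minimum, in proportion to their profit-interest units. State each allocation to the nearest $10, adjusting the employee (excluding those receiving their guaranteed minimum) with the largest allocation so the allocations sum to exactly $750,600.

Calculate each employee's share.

Minimums first: Ibarra $59,400; Dube $222,800. Remaining pool $468,400.
Remaining pool split over remaining profit-interest units 35: Andrade 254,274.29 → $254,270; Ferraro 214,125.71 → $214,130.

Ibarra: $59,400 · Andrade: $254,270 · Ferraro: $214,130 · Dube: $222,800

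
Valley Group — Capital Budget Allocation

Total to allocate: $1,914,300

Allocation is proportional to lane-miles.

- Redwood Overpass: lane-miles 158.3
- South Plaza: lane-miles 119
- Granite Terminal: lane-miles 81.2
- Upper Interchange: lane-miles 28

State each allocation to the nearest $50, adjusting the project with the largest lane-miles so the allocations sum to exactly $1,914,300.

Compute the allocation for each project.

Redwood Overpass: $784,000; South Plaza: $589,400; Granite Terminal: $402,200; Upper Interchange: $138,700

Lane-miles total: 386.5.
Unrounded shares: Redwood Overpass 158.3/386.5 × $1,914,300 = 784,045.77; South Plaza 119/386.5 × $1,914,300 = 589,396.38; Granite Terminal 81.2/386.5 × $1,914,300 = 402,176.35; Upper Interchange 28/386.5 × $1,914,300 = 138,681.50.
At nearest $50: Redwood Overpass $784,050; South Plaza $589,400; Granite Terminal $402,200; Upper Interchange $138,700. Sum = $1,914,350.
Difference $1,914,300 − $1,914,350 = −$50 applied to largest lane-miles (Redwood Overpass): Redwood Overpass becomes $784,000.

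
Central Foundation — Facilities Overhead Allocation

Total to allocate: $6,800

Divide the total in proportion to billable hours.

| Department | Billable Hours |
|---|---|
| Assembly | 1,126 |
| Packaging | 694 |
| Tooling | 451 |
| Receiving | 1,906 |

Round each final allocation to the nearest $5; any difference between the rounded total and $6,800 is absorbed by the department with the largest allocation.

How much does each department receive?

Assembly: $1,835; Packaging: $1,130; Tooling: $735; Receiving: $3,100

Billable hours total: 4,177.
Proportional shares: Assembly 1,126/4,177 × $6,800 = 1,833.09; Packaging 694/4,177 × $6,800 = 1,129.81; Tooling 451/4,177 × $6,800 = 734.21; Receiving 1,906/4,177 × $6,800 = 3,102.90.
At nearest $5: Assembly $1,835; Packaging $1,130; Tooling $735; Receiving $3,105. Sum = $6,805.
Difference $6,800 − $6,805 = −$5 applied to largest allocation (Receiving): Receiving becomes $3,100.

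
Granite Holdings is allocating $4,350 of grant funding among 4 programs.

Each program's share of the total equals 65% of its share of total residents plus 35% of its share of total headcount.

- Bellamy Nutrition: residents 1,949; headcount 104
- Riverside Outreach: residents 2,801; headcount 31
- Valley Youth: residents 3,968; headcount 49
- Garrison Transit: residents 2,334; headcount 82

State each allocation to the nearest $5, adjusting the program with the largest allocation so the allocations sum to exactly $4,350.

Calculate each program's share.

Totals — residents 11,052, headcount 266.
Combined weights (65% residents + 35% headcount): Bellamy Nutrition 0.2515; Riverside Outreach 0.2055; Valley Youth 0.2978; Garrison Transit 0.2452.
Unrounded shares: Bellamy Nutrition 1,093.89; Riverside Outreach 894.03; Valley Youth 1,295.62; Garrison Transit 1,066.46.
At nearest $5: Bellamy Nutrition $1,095; Riverside Outreach $895; Valley Youth $1,295; Garrison Transit $1,065. Sum = $4,350.
No rounding difference to absorb.

Bellamy Nutrition: $1,095 · Riverside Outreach: $895 · Valley Youth: $1,295 · Garrison Transit: $1,065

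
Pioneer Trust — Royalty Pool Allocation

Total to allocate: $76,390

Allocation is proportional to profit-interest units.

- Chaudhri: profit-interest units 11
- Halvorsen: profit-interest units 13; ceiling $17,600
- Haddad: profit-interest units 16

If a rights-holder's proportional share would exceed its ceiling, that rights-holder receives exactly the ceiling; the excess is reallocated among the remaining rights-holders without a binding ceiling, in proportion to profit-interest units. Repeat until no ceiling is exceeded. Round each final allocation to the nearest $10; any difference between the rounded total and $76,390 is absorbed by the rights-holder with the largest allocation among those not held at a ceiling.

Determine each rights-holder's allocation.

Chaudhri: $23,950 · Halvorsen: $17,600 · Haddad: $34,840

Sum of profit-interest units: 40.
Proportional shares (ignoring caps): Chaudhri 21,007.25; Halvorsen 24,826.75; Haddad 30,556.00.
Held at cap: Halvorsen ($17,600); remaining pool $58,790 reallocated over remaining profit-interest units 27.
Shares after redistribution: Chaudhri 23,951.48 → $23,950; Haddad 34,838.52 → $34,840.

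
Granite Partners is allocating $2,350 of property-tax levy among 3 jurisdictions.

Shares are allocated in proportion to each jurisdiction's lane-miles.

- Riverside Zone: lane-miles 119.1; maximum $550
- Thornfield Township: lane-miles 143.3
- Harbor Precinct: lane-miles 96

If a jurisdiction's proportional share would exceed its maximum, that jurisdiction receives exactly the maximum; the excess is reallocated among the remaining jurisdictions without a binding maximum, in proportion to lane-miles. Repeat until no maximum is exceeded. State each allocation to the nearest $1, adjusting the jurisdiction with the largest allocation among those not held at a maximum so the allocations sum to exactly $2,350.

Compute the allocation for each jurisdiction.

Riverside Zone: $550 | Thornfield Township: $1,078 | Harbor Precinct: $722

Total lane-miles = 358.4.
Pro-rata shares before constraints: Riverside Zone 780.93; Thornfield Township 939.61; Harbor Precinct 629.46.
Capped: Riverside Zone ($550); balance $1,800 reallocated over remaining lane-miles 239.3.
Shares after redistribution: Thornfield Township 1,077.89 → $1,078; Harbor Precinct 722.11 → $722.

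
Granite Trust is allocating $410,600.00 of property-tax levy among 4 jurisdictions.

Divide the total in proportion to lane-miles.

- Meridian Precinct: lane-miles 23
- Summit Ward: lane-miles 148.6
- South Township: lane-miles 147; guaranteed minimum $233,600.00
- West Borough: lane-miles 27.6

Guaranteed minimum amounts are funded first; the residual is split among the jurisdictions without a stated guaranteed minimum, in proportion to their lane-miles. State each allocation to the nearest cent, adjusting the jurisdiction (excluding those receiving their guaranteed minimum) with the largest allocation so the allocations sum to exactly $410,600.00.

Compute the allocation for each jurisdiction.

Meridian Precinct: $20,436.75 · Summit Ward: $132,039.15 · South Township: $233,600.00 · West Borough: $24,524.10

Guaranteed amounts: South Township $233,600.00. Remaining pool $177,000.00.
Remaining pool split over remaining lane-miles 199.2: Meridian Precinct 20,436.7470 → $20,436.75; Summit Ward 132,039.1566 → $132,039.16; West Borough 24,524.0964 → $24,524.10.
Rounding difference −$0.01 applied to Summit Ward → $132,039.15.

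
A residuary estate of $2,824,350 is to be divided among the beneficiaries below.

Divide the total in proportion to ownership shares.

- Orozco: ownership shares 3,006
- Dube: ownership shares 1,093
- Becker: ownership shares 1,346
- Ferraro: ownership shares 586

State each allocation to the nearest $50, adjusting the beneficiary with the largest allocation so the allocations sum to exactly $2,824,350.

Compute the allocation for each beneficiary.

Total ownership shares = 6,031.
Proportional shares: Orozco 3,006/6,031 × $2,824,350 = 1,407,726.10; Dube 1,093/6,031 × $2,824,350 = 511,857.83; Becker 1,346/6,031 × $2,824,350 = 630,339.10; Ferraro 586/6,031 × $2,824,350 = 274,426.98.
After rounding ($50): Orozco $1,407,750; Dube $511,850; Becker $630,350; Ferraro $274,450. Sum = $2,824,400.
Difference $2,824,350 − $2,824,400 = −$50 applied to largest allocation (Orozco): Orozco becomes $1,407,700.

Orozco: $1,407,700; Dube: $511,850; Becker: $630,350; Ferraro: $274,450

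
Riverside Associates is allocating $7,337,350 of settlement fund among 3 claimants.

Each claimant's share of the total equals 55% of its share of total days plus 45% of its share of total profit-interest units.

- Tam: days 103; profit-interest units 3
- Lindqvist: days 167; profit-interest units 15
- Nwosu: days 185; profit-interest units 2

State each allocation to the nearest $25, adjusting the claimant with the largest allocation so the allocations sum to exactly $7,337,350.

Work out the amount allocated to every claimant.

Tam: $1,408,800; Lindqvist: $3,957,550; Nwosu: $1,971,000

Totals — days 455, profit-interest units 20.
Composite weights (55% days + 45% profit-interest units): Tam 0.1920; Lindqvist 0.5394; Nwosu 0.2686.
Pro-rata amounts: Tam 1,408,811.52; Lindqvist 3,957,532.76; Nwosu 1,971,005.72.
After rounding ($25): Tam $1,408,800; Lindqvist $3,957,525; Nwosu $1,971,000. Sum = $7,337,325.
Difference $7,337,350 − $7,337,325 = +$25 applied to largest allocation (Lindqvist): Lindqvist becomes $3,957,550.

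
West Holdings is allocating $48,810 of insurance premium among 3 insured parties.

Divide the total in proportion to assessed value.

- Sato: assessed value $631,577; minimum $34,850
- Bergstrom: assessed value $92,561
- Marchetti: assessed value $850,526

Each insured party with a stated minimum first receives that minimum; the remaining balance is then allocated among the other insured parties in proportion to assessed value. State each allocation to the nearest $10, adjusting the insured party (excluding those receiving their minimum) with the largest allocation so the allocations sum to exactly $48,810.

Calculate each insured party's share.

Minimums first: Sato $34,850. Residual $13,960.
Residual split over remaining assessed value 943,087: Bergstrom 1,370.13 → $1,370; Marchetti 12,589.87 → $12,590.

Sato: $34,850 | Bergstrom: $1,370 | Marchetti: $12,590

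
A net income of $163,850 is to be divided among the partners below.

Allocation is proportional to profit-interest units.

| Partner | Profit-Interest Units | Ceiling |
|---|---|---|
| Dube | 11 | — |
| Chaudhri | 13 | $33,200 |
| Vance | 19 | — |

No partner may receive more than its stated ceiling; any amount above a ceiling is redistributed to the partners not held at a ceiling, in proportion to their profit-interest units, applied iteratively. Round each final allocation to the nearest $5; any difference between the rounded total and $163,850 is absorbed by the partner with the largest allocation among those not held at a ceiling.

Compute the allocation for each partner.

Combined profit-interest units = 43.
Pro-rata shares before constraints: Dube 41,915.12; Chaudhri 49,536.05; Vance 72,398.84.
Capped: Chaudhri ($33,200); balance $130,650 reallocated over remaining profit-interest units 30.
Redistributed shares: Dube 47,905.00 → $47,905; Vance 82,745.00 → $82,745.

Dube: $47,905 | Chaudhri: $33,200 | Vance: $82,745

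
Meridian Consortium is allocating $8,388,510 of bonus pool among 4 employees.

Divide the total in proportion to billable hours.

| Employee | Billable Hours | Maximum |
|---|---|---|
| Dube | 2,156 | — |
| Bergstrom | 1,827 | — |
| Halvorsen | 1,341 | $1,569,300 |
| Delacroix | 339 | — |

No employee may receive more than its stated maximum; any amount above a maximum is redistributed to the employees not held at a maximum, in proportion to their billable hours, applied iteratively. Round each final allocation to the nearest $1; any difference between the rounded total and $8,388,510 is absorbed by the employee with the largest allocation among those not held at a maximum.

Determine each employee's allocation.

Sum of billable hours: 5,663.
Pro-rata shares before constraints: Dube 3,193,647.81; Bergstrom 2,706,305.45; Halvorsen 1,986,401.54; Delacroix 502,155.20.
Held at cap: Halvorsen ($1,569,300); residual $6,819,210 reallocated over remaining billable hours 4,322.
Remaining shares: Dube 3,401,716.05 → $3,401,716; Bergstrom 2,882,623.01 → $2,882,623; Delacroix 534,870.94 → $534,871.

Dube: $3,401,716 · Bergstrom: $2,882,623 · Halvorsen: $1,569,300 · Delacroix: $534,871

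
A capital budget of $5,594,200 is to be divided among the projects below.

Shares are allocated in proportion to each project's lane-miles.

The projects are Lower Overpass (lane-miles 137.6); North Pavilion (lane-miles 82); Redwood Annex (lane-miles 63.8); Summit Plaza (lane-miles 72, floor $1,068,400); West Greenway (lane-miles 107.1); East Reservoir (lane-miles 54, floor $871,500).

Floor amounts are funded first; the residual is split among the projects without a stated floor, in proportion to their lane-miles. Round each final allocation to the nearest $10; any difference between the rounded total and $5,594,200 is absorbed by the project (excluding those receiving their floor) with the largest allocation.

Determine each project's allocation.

Minimums first: Summit Plaza $1,068,400; East Reservoir $871,500. Remaining pool $3,654,300.
Remaining pool split over remaining lane-miles 390.5: Lower Overpass 1,287,661.15 → $1,287,660; North Pavilion 767,356.21 → $767,360; Redwood Annex 597,040.56 → $597,040; West Greenway 1,002,242.07 → $1,002,240.

Lower Overpass: $1,287,660; North Pavilion: $767,360; Redwood Annex: $597,040; Summit Plaza: $1,068,400; West Greenway: $1,002,240; East Reservoir: $871,500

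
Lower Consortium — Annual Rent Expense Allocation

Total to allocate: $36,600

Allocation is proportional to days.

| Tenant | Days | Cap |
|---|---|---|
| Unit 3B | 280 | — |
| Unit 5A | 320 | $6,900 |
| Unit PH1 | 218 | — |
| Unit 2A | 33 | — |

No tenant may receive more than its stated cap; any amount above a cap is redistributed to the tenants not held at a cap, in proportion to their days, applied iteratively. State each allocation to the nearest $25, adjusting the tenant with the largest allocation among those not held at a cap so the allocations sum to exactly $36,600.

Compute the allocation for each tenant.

Unit 3B: $15,650 · Unit 5A: $6,900 · Unit PH1: $12,200 · Unit 2A: $1,850

Total days = 851.
Unconstrained shares: Unit 3B 12,042.30; Unit 5A 13,762.63; Unit PH1 9,375.79; Unit 2A 1,419.27.
Held at cap: Unit 5A ($6,900); balance $29,700 reallocated over remaining days 531.
Remaining shares: Unit 3B 15,661.02 → $15,650; Unit PH1 12,193.22 → $12,200; Unit 2A 1,845.76 → $1,850.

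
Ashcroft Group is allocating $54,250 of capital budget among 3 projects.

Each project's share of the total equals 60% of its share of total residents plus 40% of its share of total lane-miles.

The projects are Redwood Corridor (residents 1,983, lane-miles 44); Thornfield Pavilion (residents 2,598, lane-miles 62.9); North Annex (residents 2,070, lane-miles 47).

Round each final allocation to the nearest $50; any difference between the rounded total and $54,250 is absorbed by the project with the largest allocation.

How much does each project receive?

Redwood Corridor: $15,900 · Thornfield Pavilion: $21,600 · North Annex: $16,750

Residents total 6,651; lane-miles total 153.9.
Combined weights (60% residents + 40% lane-miles): Redwood Corridor 0.2933; Thornfield Pavilion 0.3979; North Annex 0.3089.
Unrounded shares: Redwood Corridor 15,908.83; Thornfield Pavilion 21,583.56; North Annex 16,757.61.
At nearest $50: Redwood Corridor $15,900; Thornfield Pavilion $21,600; North Annex $16,750. Sum = $54,250.
No rounding difference to absorb.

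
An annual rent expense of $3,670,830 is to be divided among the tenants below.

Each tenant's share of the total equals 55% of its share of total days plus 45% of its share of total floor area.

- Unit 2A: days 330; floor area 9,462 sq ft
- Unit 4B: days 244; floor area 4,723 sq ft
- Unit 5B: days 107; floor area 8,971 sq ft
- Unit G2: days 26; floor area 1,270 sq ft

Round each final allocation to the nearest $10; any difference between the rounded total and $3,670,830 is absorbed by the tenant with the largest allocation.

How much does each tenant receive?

Days total 707; floor area total 24,426.
Blended shares (55% days + 45% floor area): Unit 2A 0.4310; Unit 4B 0.2768; Unit 5B 0.2485; Unit G2 0.0436.
Proportional shares: Unit 2A 1,582,263.10; Unit 4B 1,016,188.22; Unit 5B 912,244.20; Unit G2 160,134.48.
At nearest $10: Unit 2A $1,582,260; Unit 4B $1,016,190; Unit 5B $912,240; Unit G2 $160,130. Sum = $3,670,820.
Difference $3,670,830 − $3,670,820 = +$10 applied to largest allocation (Unit 2A): Unit 2A becomes $1,582,270.

Unit 2A: $1,582,270 | Unit 4B: $1,016,190 | Unit 5B: $912,240 | Unit G2: $160,130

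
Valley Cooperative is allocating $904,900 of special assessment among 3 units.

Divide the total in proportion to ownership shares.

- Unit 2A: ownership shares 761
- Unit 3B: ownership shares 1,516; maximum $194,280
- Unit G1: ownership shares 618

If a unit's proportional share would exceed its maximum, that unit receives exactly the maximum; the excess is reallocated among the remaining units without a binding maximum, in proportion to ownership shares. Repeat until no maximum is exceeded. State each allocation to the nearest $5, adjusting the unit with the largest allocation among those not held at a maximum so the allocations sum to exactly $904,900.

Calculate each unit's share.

Unit 2A: $392,155 · Unit 3B: $194,280 · Unit G1: $318,465

Sum of ownership shares: 2,895.
Unconstrained shares: Unit 2A 237,868.36; Unit 3B 473,861.28; Unit G1 193,170.36.
Cap binds for Unit 3B ($194,280); balance $710,620 reallocated over remaining ownership shares 1,379.
Remaining shares: Unit 2A 392,155.05 → $392,155; Unit G1 318,464.95 → $318,465.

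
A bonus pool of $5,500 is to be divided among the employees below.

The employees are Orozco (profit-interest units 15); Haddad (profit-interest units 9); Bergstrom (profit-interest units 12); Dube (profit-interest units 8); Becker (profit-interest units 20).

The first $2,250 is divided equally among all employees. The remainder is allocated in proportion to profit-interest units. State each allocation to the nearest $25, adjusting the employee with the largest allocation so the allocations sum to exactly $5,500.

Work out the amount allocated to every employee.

Orozco: $1,200 | Haddad: $900 | Bergstrom: $1,050 | Dube: $850 | Becker: $1,500

Equal tier: $2,250 ÷ 5 = $450 apiece.
Remainder $3,250 by profit-interest units (total 64): Orozco 761.72 → $750; Haddad 457.03 → $450; Bergstrom 609.38 → $600; Dube 406.25 → $400; Becker 1,015.62 → $1,025.
Rounding difference +$25 on remainder applied to Becker.
Totals: Orozco $450 + $750 = $1,200; Haddad $450 + $450 = $900; Bergstrom $450 + $600 = $1,050; Dube $450 + $400 = $850; Becker $450 + $1,050 = $1,500.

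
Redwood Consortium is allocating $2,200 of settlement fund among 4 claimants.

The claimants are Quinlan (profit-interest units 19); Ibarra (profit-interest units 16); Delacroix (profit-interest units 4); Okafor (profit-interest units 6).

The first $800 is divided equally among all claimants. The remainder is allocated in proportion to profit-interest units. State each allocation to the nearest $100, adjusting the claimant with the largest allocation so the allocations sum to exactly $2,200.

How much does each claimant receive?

$800 shared equally gives $200 per claimant.
Remainder $1,400 by profit-interest units (total 45): Quinlan 591.11 → $600; Ibarra 497.78 → $500; Delacroix 124.44 → $100; Okafor 186.67 → $200.
Totals: Quinlan $200 + $600 = $800; Ibarra $200 + $500 = $700; Delacroix $200 + $100 = $300; Okafor $200 + $200 = $400.

Quinlan: $800 | Ibarra: $700 | Delacroix: $300 | Okafor: $400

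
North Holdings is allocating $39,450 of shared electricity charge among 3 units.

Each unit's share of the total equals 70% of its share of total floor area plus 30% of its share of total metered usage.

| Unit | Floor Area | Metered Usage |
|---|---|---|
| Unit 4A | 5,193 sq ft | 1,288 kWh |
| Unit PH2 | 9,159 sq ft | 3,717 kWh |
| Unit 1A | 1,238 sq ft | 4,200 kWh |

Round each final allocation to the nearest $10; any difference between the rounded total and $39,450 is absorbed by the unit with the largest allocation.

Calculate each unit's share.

Totals — floor area 15,590, metered usage 9,205.
Composite weights (70% floor area + 30% metered usage): Unit 4A 0.2751; Unit PH2 0.5324; Unit 1A 0.1925.
Pro-rata amounts: Unit 4A 10,854.51; Unit PH2 21,002.59; Unit 1A 7,592.90.
Rounded to nearest $10: Unit 4A $10,850; Unit PH2 $21,000; Unit 1A $7,590. Sum = $39,440.
Difference $39,450 − $39,440 = +$10 applied to largest allocation (Unit PH2): Unit PH2 becomes $21,010.

Unit 4A: $10,850 · Unit PH2: $21,010 · Unit 1A: $7,590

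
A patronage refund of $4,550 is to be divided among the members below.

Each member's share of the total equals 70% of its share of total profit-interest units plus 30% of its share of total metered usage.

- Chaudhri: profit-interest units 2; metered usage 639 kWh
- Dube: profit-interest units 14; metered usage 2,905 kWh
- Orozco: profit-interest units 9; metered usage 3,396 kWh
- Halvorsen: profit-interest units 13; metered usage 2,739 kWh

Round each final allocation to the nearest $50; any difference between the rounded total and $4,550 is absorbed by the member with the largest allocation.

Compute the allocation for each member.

Profit-interest units total 38; metered usage total 9,679.
Composite weights (70% profit-interest units + 30% metered usage): Chaudhri 0.0566; Dube 0.3479; Orozco 0.2710; Halvorsen 0.3244.
Proportional shares: Chaudhri 257.75; Dube 1,583.10; Orozco 1,233.27; Halvorsen 1,475.88.
After rounding ($50): Chaudhri $250; Dube $1,600; Orozco $1,250; Halvorsen $1,500. Sum = $4,600.
Difference $4,550 − $4,600 = −$50 applied to largest allocation (Dube): Dube becomes $1,550.

Chaudhri: $250; Dube: $1,550; Orozco: $1,250; Halvorsen: $1,500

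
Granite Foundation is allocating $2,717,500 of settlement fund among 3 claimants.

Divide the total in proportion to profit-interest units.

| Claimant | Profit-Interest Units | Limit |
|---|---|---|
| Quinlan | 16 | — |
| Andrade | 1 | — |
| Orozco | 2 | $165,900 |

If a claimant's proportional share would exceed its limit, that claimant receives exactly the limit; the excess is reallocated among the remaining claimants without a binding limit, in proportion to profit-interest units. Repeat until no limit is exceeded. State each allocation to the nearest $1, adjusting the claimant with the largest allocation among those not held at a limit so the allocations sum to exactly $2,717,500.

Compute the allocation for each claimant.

Combined profit-interest units = 19.
Pro-rata shares before constraints: Quinlan 2,288,421.05; Andrade 143,026.32; Orozco 286,052.63.
Held at cap: Orozco ($165,900); residual $2,551,600 reallocated over remaining profit-interest units 17.
Redistributed shares: Quinlan 2,401,505.88 → $2,401,506; Andrade 150,094.12 → $150,094.

Quinlan: $2,401,506 | Andrade: $150,094 | Orozco: $165,900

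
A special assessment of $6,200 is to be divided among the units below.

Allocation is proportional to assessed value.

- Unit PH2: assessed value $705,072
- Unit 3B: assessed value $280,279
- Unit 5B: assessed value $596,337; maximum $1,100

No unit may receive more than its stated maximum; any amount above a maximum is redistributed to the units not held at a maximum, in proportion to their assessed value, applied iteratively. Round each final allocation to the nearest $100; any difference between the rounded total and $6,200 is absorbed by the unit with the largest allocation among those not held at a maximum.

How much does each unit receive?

Unit PH2: $3,600 | Unit 3B: $1,500 | Unit 5B: $1,100

Total assessed value = 1,581,688.
Pro-rata shares before constraints: Unit PH2 2,763.79; Unit 3B 1,098.66; Unit 5B 2,337.56.
Cap binds for Unit 5B ($1,100); remaining pool $5,100 reallocated over remaining assessed value 985,351.
Shares after redistribution: Unit PH2 3,649.33 → $3,600; Unit 3B 1,450.67 → $1,500.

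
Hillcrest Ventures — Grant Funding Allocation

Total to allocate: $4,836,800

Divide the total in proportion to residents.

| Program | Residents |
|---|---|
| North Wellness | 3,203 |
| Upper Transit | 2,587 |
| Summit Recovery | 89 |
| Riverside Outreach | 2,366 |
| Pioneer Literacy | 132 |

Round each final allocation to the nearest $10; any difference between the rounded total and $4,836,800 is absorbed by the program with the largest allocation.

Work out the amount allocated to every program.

Total residents = 8,377.
Pro-rata amounts: North Wellness 3,203/8,377 × $4,836,800 = 1,849,381.69; Upper Transit 2,587/8,377 × $4,836,800 = 1,493,709.16; Summit Recovery 89/8,377 × $4,836,800 = 51,387.75; Riverside Outreach 2,366/8,377 × $4,836,800 = 1,366,105.86; Pioneer Literacy 132/8,377 × $4,836,800 = 76,215.54.
After rounding ($10): North Wellness $1,849,380; Upper Transit $1,493,710; Summit Recovery $51,390; Riverside Outreach $1,366,110; Pioneer Literacy $76,220. Sum = $4,836,810.
Difference $4,836,800 − $4,836,810 = −$10 applied to largest allocation (North Wellness): North Wellness becomes $1,849,370.

North Wellness: $1,849,370 | Upper Transit: $1,493,710 | Summit Recovery: $51,390 | Riverside Outreach: $1,366,110 | Pioneer Literacy: $76,220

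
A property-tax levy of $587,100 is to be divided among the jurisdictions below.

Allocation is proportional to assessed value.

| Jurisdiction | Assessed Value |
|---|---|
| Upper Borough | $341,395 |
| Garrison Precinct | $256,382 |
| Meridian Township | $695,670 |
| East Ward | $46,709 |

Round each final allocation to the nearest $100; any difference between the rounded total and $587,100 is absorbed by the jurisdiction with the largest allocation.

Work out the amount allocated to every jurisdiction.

Combined assessed value = 1,340,156.
Raw shares: Upper Borough 341,395/1,340,156 × $587,100 = 149,559.46; Garrison Precinct 256,382/1,340,156 × $587,100 = 112,316.68; Meridian Township 695,670/1,340,156 × $587,100 = 304,761.43; East Ward 46,709/1,340,156 × $587,100 = 20,462.43.
After rounding ($100): Upper Borough $149,600; Garrison Precinct $112,300; Meridian Township $304,800; East Ward $20,500. Sum = $587,200.
Difference $587,100 − $587,200 = −$100 applied to largest allocation (Meridian Township): Meridian Township becomes $304,700.

Upper Borough: $149,600 | Garrison Precinct: $112,300 | Meridian Township: $304,700 | East Ward: $20,500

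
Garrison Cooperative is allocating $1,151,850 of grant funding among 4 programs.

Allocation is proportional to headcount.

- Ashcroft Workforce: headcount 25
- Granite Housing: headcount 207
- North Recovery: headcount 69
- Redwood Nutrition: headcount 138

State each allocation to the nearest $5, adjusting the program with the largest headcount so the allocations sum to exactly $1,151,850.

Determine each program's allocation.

Ashcroft Workforce: $65,595 · Granite Housing: $543,130 · North Recovery: $181,040 · Redwood Nutrition: $362,085

Combined headcount = 439.
Unrounded shares: Ashcroft Workforce 25/439 × $1,151,850 = 65,595.10; Granite Housing 207/439 × $1,151,850 = 543,127.45; North Recovery 69/439 × $1,151,850 = 181,042.48; Redwood Nutrition 138/439 × $1,151,850 = 362,084.97.
At nearest $5: Ashcroft Workforce $65,595; Granite Housing $543,125; North Recovery $181,040; Redwood Nutrition $362,085. Sum = $1,151,845.
Difference $1,151,850 − $1,151,845 = +$5 applied to largest headcount (Granite Housing): Granite Housing becomes $543,130.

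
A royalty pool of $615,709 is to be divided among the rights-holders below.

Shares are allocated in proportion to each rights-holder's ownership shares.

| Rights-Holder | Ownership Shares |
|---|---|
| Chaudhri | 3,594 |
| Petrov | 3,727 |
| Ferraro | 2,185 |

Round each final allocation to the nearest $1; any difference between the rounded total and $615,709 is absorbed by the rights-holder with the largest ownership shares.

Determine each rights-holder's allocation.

Chaudhri: $232,785 · Petrov: $241,400 · Ferraro: $141,524

Total ownership shares = 3,594 + 3,727 + 2,185 = 9,506.
Proportional shares: Chaudhri 232,785.41; Petrov 241,399.90; Ferraro 141,523.69.
After rounding ($1): Chaudhri $232,785; Petrov $241,400; Ferraro $141,524. Sum = $615,709.
Rounded total matches; no reconciliation needed.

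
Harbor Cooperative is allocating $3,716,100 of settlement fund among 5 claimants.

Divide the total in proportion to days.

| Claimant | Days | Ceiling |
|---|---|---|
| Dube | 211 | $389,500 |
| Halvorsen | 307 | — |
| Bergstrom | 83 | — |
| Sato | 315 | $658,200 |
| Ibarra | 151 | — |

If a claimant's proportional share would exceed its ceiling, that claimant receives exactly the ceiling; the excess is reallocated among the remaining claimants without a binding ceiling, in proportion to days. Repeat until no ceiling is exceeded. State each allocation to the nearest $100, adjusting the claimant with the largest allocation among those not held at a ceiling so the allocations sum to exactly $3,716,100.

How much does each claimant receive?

Dube: $389,500 · Halvorsen: $1,514,200 · Bergstrom: $409,400 · Sato: $658,200 · Ibarra: $744,800

Combined days = 1,067.
Proportional shares (ignoring caps): Dube 734,861.39; Halvorsen 1,069,205.90; Bergstrom 289,068.70; Sato 1,097,067.95; Ibarra 525,896.06.
Capped: Dube ($389,500), Sato ($658,200); remaining pool $2,668,400 reallocated over remaining days 541.
Remaining shares: Halvorsen 1,514,230.68 → $1,514,200; Bergstrom 409,384.84 → $409,400; Ibarra 744,784.47 → $744,800.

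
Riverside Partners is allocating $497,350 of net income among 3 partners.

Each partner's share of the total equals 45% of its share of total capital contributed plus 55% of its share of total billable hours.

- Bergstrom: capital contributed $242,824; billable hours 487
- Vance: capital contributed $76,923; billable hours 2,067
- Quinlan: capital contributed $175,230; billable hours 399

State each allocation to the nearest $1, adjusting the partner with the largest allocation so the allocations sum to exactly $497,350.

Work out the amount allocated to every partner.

Bergstrom: $154,906; Vance: $226,252; Quinlan: $116,192

Totals — capital contributed 494,977, billable hours 2,953.
Blended shares (45% capital contributed + 55% billable hours): Bergstrom 0.3115; Vance 0.4549; Quinlan 0.2336.
Unrounded shares: Bergstrom 154,906.48; Vance 226,251.79; Quinlan 116,191.73.
Rounded to nearest $1: Bergstrom $154,906; Vance $226,252; Quinlan $116,192. Sum = $497,350.
Rounded total matches; no reconciliation needed.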